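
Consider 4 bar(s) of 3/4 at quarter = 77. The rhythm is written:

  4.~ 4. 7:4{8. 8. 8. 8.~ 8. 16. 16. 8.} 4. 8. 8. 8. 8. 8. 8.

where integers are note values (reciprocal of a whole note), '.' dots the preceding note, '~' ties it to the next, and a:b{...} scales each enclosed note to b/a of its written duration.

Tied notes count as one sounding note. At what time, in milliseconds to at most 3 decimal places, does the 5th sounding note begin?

1. 0.0ms @ 0 + 2337.662ms (3)
2. 2337.662ms @ 3 + 333.952ms (3/7)
3. 2671.614ms @ 24/7 + 333.952ms (3/7)
4. 3005.566ms @ 27/7 + 333.952ms (3/7)
5. 3339.518ms @ 30/7 + 667.904ms (6/7)
6. 4007.421ms @ 36/7 + 166.976ms (3/14)
7. 4174.397ms @ 75/14 + 166.976ms (3/14)
8. 4341.373ms @ 39/7 + 333.952ms (3/7)
9. 4675.325ms @ 6 + 1168.831ms (3/2)
10. 5844.156ms @ 15/2 + 584.416ms (3/4)
11. 6428.571ms @ 33/4 + 584.416ms (3/4)
12. 7012.987ms @ 9 + 584.416ms (3/4)
13. 7597.403ms @ 39/4 + 584.416ms (3/4)
14. 8181.818ms @ 21/2 + 584.416ms (3/4)
15. 8766.234ms @ 45/4 + 584.416ms (3/4)

note 5 onset = 30/7b = 3339.518ms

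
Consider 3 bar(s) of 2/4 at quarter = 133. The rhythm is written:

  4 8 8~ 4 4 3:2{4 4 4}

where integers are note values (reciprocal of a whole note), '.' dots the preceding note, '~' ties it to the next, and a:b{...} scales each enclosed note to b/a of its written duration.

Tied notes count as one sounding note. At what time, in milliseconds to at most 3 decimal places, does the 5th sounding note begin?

note 5 onset = 4b = 1804.511ms

1. 0.0ms @ 0 + 451.128ms (1)
2. 451.128ms @ 1 + 225.564ms (1/2)
3. 676.692ms @ 3/2 + 676.692ms (3/2)
4. 1353.383ms @ 3 + 451.128ms (1)
5. 1804.511ms @ 4 + 300.752ms (2/3)
6. 2105.263ms @ 14/3 + 300.752ms (2/3)
7. 2406.015ms @ 16/3 + 300.752ms (2/3)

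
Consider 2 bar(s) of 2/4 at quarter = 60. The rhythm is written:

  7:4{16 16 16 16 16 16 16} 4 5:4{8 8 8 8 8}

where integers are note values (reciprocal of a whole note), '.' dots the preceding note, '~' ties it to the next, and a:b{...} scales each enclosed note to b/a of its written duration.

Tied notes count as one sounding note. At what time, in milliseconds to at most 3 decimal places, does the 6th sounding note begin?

note 6 onset = 5/7b = 714.286ms

1. 0.0ms @ 0 + 142.857ms (1/7)
2. 142.857ms @ 1/7 + 142.857ms (1/7)
3. 285.714ms @ 2/7 + 142.857ms (1/7)
4. 428.571ms @ 3/7 + 142.857ms (1/7)
5. 571.429ms @ 4/7 + 142.857ms (1/7)
6. 714.286ms @ 5/7 + 142.857ms (1/7)
7. 857.143ms @ 6/7 + 142.857ms (1/7)
8. 1000.0ms @ 1 + 1000.0ms (1)
9. 2000.0ms @ 2 + 400.0ms (2/5)
10. 2400.0ms @ 12/5 + 400.0ms (2/5)
11. 2800.0ms @ 14/5 + 400.0ms (2/5)
12. 3200.0ms @ 16/5 + 400.0ms (2/5)
13. 3600.0ms @ 18/5 + 400.0ms (2/5)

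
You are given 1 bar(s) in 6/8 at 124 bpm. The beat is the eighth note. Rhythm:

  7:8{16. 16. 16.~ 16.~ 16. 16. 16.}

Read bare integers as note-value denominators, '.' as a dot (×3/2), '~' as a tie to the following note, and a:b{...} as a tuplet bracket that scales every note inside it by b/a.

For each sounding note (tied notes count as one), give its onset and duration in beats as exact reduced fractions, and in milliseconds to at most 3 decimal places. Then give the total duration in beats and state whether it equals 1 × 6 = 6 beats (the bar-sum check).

1) 0.0ms=0b +414.747ms=6/7b
2) 414.747ms=6/7b +414.747ms=6/7b
3) 829.493ms=12/7b +1244.24ms=18/7b
4) 2073.733ms=30/7b +414.747ms=6/7b
5) 2488.479ms=36/7b +414.747ms=6/7b
Σ=6b of 6 (124bpm 6/8) — PASS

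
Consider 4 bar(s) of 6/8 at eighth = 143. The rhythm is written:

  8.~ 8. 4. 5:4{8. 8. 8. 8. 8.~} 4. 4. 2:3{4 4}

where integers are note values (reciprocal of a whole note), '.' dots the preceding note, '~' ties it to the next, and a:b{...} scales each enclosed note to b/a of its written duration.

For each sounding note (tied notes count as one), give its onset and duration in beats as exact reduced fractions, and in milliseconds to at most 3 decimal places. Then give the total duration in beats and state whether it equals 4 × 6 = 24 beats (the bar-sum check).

1) 0.0ms=0b +1258.741ms=3b
2) 1258.741ms=3b +1258.741ms=3b
3) 2517.483ms=6b +503.497ms=6/5b
4) 3020.979ms=36/5b +503.497ms=6/5b
5) 3524.476ms=42/5b +503.497ms=6/5b
6) 4027.972ms=48/5b +503.497ms=6/5b
7) 4531.469ms=54/5b +1762.238ms=21/5b
8) 6293.706ms=15b +1258.741ms=3b
9) 7552.448ms=18b +1258.741ms=3b
10) 8811.189ms=21b +1258.741ms=3b
Σ=24b of 24 (143bpm 6/8) — PASS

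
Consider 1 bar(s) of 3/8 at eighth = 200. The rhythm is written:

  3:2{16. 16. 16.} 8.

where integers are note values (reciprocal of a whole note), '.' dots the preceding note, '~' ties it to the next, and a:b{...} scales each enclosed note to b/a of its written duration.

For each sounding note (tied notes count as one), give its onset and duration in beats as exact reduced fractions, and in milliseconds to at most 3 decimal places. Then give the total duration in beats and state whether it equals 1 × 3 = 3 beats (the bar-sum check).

1) 0.0ms=0b +150.0ms=1/2b
2) 150.0ms=1/2b +150.0ms=1/2b
3) 300.0ms=1b +150.0ms=1/2b
4) 450.0ms=3/2b +450.0ms=3/2b
Σ=3b of 3 (200bpm 3/8) — PASS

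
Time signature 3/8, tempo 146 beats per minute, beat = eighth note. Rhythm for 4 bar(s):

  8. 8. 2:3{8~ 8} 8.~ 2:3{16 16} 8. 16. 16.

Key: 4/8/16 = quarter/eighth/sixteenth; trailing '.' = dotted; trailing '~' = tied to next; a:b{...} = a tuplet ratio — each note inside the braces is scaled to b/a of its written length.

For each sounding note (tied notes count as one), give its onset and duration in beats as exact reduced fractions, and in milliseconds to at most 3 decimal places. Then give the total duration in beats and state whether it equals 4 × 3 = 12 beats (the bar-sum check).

1) 0.0ms=0b +616.438ms=3/2b
2) 616.438ms=3/2b +616.438ms=3/2b
3) 1232.877ms=3b +1232.877ms=3b
4) 2465.753ms=6b +924.658ms=9/4b
5) 3390.411ms=33/4b +308.219ms=3/4b
6) 3698.63ms=9b +616.438ms=3/2b
7) 4315.068ms=21/2b +308.219ms=3/4b
8) 4623.288ms=45/4b +308.219ms=3/4b
Σ=12b of 12 (146bpm 3/8) — PASS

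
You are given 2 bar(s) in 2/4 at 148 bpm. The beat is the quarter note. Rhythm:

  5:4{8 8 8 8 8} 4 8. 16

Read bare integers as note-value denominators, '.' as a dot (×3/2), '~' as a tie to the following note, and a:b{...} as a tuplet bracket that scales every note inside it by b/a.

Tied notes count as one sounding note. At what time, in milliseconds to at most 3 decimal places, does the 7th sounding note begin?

note 7 onset = 3b = 1216.216ms

1. 0.0ms @ 0 + 162.162ms (2/5)
2. 162.162ms @ 2/5 + 162.162ms (2/5)
3. 324.324ms @ 4/5 + 162.162ms (2/5)
4. 486.486ms @ 6/5 + 162.162ms (2/5)
5. 648.649ms @ 8/5 + 162.162ms (2/5)
6. 810.811ms @ 2 + 405.405ms (1)
7. 1216.216ms @ 3 + 304.054ms (3/4)
8. 1520.27ms @ 15/4 + 101.351ms (1/4)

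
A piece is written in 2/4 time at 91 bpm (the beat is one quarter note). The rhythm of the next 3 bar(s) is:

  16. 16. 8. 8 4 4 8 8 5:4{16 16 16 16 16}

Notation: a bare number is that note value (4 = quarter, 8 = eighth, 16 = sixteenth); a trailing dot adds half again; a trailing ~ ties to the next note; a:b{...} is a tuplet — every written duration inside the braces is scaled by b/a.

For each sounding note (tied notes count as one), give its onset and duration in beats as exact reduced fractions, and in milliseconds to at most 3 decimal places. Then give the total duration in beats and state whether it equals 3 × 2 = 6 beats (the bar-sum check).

1) 0.0ms=0b +247.253ms=3/8b
2) 247.253ms=3/8b +247.253ms=3/8b
3) 494.505ms=3/4b +494.505ms=3/4b
4) 989.011ms=3/2b +329.67ms=1/2b
5) 1318.681ms=2b +659.341ms=1b
6) 1978.022ms=3b +659.341ms=1b
7) 2637.363ms=4b +329.67ms=1/2b
8) 2967.033ms=9/2b +329.67ms=1/2b
9) 3296.703ms=5b +131.868ms=1/5b
10) 3428.571ms=26/5b +131.868ms=1/5b
11) 3560.44ms=27/5b +131.868ms=1/5b
12) 3692.308ms=28/5b +131.868ms=1/5b
13) 3824.176ms=29/5b +131.868ms=1/5b
Σ=6b of 6 (91bpm 2/4) — PASS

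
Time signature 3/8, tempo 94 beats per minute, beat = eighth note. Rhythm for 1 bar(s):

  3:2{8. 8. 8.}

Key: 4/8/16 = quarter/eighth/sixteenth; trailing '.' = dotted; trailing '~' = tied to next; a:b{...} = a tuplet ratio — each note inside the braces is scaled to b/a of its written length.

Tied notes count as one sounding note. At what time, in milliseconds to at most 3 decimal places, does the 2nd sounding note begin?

note 2 onset = 1b = 638.298ms

1. 0.0ms @ 0 + 638.298ms (1)
2. 638.298ms @ 1 + 638.298ms (1)
3. 1276.596ms @ 2 + 638.298ms (1)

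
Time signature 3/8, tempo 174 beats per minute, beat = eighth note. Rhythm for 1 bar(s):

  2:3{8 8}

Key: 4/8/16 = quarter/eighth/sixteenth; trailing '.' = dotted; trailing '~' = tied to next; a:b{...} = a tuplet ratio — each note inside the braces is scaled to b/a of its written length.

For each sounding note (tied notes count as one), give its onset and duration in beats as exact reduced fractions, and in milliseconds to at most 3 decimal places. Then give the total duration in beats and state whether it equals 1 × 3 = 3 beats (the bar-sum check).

1) 0.0ms=0b +517.241ms=3/2b
2) 517.241ms=3/2b +517.241ms=3/2b
Σ=3b of 3 (174bpm 3/8) — PASS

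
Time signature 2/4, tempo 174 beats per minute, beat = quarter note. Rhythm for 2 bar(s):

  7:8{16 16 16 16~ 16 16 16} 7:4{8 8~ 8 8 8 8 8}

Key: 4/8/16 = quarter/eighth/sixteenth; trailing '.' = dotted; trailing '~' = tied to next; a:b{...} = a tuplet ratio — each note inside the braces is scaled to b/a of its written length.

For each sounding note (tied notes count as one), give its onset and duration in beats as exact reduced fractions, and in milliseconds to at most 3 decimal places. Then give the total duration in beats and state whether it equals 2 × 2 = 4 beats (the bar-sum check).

1) 0.0ms=0b +98.522ms=2/7b
2) 98.522ms=2/7b +98.522ms=2/7b
3) 197.044ms=4/7b +98.522ms=2/7b
4) 295.567ms=6/7b +197.044ms=4/7b
5) 492.611ms=10/7b +98.522ms=2/7b
6) 591.133ms=12/7b +98.522ms=2/7b
7) 689.655ms=2b +98.522ms=2/7b
8) 788.177ms=16/7b +197.044ms=4/7b
9) 985.222ms=20/7b +98.522ms=2/7b
10) 1083.744ms=22/7b +98.522ms=2/7b
11) 1182.266ms=24/7b +98.522ms=2/7b
12) 1280.788ms=26/7b +98.522ms=2/7b
Σ=4b of 4 (174bpm 2/4) — PASS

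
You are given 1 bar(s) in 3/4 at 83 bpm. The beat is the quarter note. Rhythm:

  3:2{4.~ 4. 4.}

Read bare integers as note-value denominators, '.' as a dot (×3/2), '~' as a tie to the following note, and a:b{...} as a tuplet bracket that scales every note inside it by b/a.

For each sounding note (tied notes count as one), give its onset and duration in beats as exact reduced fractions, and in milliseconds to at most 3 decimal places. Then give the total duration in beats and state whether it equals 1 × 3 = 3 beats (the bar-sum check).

1) 0.0ms=0b +1445.783ms=2b
2) 1445.783ms=2b +722.892ms=1b
Σ=3b of 3 (83bpm 3/4) — PASS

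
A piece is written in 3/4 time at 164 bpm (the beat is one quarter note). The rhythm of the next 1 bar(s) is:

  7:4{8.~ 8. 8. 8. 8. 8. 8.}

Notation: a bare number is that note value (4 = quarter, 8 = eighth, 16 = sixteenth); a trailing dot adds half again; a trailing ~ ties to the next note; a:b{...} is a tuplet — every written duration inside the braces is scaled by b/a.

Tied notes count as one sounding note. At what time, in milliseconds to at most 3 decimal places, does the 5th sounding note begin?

1. 0.0ms @ 0 + 313.589ms (6/7)
2. 313.589ms @ 6/7 + 156.794ms (3/7)
3. 470.383ms @ 9/7 + 156.794ms (3/7)
4. 627.178ms @ 12/7 + 156.794ms (3/7)
5. 783.972ms @ 15/7 + 156.794ms (3/7)
6. 940.767ms @ 18/7 + 156.794ms (3/7)

note 5 onset = 15/7b = 783.972ms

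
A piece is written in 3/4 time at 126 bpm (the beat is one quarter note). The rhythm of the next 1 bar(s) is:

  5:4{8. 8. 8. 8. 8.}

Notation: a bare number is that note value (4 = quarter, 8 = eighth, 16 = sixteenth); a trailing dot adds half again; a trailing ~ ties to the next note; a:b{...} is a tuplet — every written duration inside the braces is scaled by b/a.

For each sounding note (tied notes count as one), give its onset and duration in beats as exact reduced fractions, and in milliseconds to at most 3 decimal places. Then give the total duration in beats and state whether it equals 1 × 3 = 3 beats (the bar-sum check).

1) 0.0ms=0b +285.714ms=3/5b
2) 285.714ms=3/5b +285.714ms=3/5b
3) 571.429ms=6/5b +285.714ms=3/5b
4) 857.143ms=9/5b +285.714ms=3/5b
5) 1142.857ms=12/5b +285.714ms=3/5b
Σ=3b of 3 (126bpm 3/4) — PASS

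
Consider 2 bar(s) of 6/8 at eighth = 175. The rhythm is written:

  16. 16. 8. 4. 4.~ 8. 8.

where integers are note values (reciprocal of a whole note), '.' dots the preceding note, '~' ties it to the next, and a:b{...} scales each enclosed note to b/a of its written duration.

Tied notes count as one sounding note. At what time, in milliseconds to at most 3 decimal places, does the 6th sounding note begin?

1. 0.0ms @ 0 + 257.143ms (3/4)
2. 257.143ms @ 3/4 + 257.143ms (3/4)
3. 514.286ms @ 3/2 + 514.286ms (3/2)
4. 1028.571ms @ 3 + 1028.571ms (3)
5. 2057.143ms @ 6 + 1542.857ms (9/2)
6. 3600.0ms @ 21/2 + 514.286ms (3/2)

note 6 onset = 21/2b = 3600.0ms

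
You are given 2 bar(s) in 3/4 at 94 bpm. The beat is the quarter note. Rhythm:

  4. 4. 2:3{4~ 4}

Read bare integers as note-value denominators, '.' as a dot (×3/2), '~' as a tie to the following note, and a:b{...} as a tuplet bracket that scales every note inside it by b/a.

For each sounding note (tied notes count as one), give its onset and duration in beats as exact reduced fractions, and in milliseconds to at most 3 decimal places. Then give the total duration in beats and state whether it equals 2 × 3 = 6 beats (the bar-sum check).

1) 0.0ms=0b +957.447ms=3/2b
2) 957.447ms=3/2b +957.447ms=3/2b
3) 1914.894ms=3b +1914.894ms=3b
Σ=6b of 6 (94bpm 3/4) — PASS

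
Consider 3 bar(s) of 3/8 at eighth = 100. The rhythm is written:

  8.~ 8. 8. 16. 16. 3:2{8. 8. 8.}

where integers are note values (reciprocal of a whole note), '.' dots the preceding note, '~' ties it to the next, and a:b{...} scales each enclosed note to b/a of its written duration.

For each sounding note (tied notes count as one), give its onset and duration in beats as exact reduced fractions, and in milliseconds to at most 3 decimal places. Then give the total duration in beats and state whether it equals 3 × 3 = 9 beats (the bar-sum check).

1) 0.0ms=0b +1800.0ms=3b
2) 1800.0ms=3b +900.0ms=3/2b
3) 2700.0ms=9/2b +450.0ms=3/4b
4) 3150.0ms=21/4b +450.0ms=3/4b
5) 3600.0ms=6b +600.0ms=1b
6) 4200.0ms=7b +600.0ms=1b
7) 4800.0ms=8b +600.0ms=1b
Σ=9b of 9 (100bpm 3/8) — PASS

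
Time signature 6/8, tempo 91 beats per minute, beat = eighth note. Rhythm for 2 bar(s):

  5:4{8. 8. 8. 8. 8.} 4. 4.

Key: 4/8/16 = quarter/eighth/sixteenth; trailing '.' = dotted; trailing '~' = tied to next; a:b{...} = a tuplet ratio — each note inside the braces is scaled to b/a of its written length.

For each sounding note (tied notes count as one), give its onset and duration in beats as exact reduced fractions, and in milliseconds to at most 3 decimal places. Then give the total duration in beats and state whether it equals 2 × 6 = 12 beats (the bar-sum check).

1) 0.0ms=0b +791.209ms=6/5b
2) 791.209ms=6/5b +791.209ms=6/5b
3) 1582.418ms=12/5b +791.209ms=6/5b
4) 2373.626ms=18/5b +791.209ms=6/5b
5) 3164.835ms=24/5b +791.209ms=6/5b
6) 3956.044ms=6b +1978.022ms=3b
7) 5934.066ms=9b +1978.022ms=3b
Σ=12b of 12 (91bpm 6/8) — PASS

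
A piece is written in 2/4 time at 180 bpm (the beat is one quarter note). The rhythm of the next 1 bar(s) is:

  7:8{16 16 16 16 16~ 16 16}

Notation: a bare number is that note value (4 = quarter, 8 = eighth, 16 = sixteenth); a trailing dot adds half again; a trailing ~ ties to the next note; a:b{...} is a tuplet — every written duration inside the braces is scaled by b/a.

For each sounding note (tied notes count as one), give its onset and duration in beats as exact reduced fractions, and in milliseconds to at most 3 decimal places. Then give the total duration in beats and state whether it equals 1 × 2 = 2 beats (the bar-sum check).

1) 0.0ms=0b +95.238ms=2/7b
2) 95.238ms=2/7b +95.238ms=2/7b
3) 190.476ms=4/7b +95.238ms=2/7b
4) 285.714ms=6/7b +95.238ms=2/7b
5) 380.952ms=8/7b +190.476ms=4/7b
6) 571.429ms=12/7b +95.238ms=2/7b
Σ=2b of 2 (180bpm 2/4) — PASS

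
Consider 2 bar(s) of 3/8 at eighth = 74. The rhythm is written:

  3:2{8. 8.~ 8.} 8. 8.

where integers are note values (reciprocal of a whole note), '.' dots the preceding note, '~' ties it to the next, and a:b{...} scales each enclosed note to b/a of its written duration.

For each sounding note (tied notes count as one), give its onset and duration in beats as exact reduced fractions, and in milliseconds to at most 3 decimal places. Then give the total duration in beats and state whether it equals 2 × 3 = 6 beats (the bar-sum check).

1) 0.0ms=0b +810.811ms=1b
2) 810.811ms=1b +1621.622ms=2b
3) 2432.432ms=3b +1216.216ms=3/2b
4) 3648.649ms=9/2b +1216.216ms=3/2b
Σ=6b of 6 (74bpm 3/8) — PASS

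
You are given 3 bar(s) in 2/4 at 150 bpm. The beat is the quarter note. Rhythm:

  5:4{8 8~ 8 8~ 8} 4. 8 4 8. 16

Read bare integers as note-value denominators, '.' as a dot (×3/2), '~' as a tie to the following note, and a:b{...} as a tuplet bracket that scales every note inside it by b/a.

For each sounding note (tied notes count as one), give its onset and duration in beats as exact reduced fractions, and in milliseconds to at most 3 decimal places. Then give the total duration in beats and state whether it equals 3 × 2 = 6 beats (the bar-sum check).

1) 0.0ms=0b +160.0ms=2/5b
2) 160.0ms=2/5b +320.0ms=4/5b
3) 480.0ms=6/5b +320.0ms=4/5b
4) 800.0ms=2b +600.0ms=3/2b
5) 1400.0ms=7/2b +200.0ms=1/2b
6) 1600.0ms=4b +400.0ms=1b
7) 2000.0ms=5b +300.0ms=3/4b
8) 2300.0ms=23/4b +100.0ms=1/4b
Σ=6b of 6 (150bpm 2/4) — PASS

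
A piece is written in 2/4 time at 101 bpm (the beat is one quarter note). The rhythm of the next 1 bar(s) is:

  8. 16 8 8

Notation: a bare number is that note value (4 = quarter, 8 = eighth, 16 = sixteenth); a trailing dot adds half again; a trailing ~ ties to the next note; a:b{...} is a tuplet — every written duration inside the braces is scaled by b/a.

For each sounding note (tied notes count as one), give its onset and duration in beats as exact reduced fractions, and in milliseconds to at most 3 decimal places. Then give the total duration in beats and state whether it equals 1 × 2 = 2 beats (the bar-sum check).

1) 0.0ms=0b +445.545ms=3/4b
2) 445.545ms=3/4b +148.515ms=1/4b
3) 594.059ms=1b +297.03ms=1/2b
4) 891.089ms=3/2b +297.03ms=1/2b
Σ=2b of 2 (101bpm 2/4) — PASS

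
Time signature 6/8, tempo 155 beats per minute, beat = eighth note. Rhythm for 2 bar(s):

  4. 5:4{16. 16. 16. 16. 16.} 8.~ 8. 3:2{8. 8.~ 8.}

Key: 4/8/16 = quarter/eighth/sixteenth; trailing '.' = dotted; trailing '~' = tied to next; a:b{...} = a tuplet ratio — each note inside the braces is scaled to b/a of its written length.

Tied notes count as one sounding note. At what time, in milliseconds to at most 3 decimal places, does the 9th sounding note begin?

note 9 onset = 10b = 3870.968ms

1. 0.0ms @ 0 + 1161.29ms (3)
2. 1161.29ms @ 3 + 232.258ms (3/5)
3. 1393.548ms @ 18/5 + 232.258ms (3/5)
4. 1625.806ms @ 21/5 + 232.258ms (3/5)
5. 1858.065ms @ 24/5 + 232.258ms (3/5)
6. 2090.323ms @ 27/5 + 232.258ms (3/5)
7. 2322.581ms @ 6 + 1161.29ms (3)
8. 3483.871ms @ 9 + 387.097ms (1)
9. 3870.968ms @ 10 + 774.194ms (2)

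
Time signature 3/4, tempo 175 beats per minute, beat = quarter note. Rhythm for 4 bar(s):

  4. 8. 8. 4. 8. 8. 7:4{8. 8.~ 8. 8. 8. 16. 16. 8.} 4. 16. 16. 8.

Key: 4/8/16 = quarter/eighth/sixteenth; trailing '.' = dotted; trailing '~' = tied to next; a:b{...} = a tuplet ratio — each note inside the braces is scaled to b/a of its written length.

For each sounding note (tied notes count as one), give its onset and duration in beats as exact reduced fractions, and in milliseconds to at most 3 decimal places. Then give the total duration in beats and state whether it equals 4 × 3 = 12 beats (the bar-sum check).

1) 0.0ms=0b +514.286ms=3/2b
2) 514.286ms=3/2b +257.143ms=3/4b
3) 771.429ms=9/4b +257.143ms=3/4b
4) 1028.571ms=3b +514.286ms=3/2b
5) 1542.857ms=9/2b +257.143ms=3/4b
6) 1800.0ms=21/4b +257.143ms=3/4b
7) 2057.143ms=6b +146.939ms=3/7b
8) 2204.082ms=45/7b +293.878ms=6/7b
9) 2497.959ms=51/7b +146.939ms=3/7b
10) 2644.898ms=54/7b +146.939ms=3/7b
11) 2791.837ms=57/7b +73.469ms=3/14b
12) 2865.306ms=117/14b +73.469ms=3/14b
13) 2938.776ms=60/7b +146.939ms=3/7b
14) 3085.714ms=9b +514.286ms=3/2b
15) 3600.0ms=21/2b +128.571ms=3/8b
16) 3728.571ms=87/8b +128.571ms=3/8b
17) 3857.143ms=45/4b +257.143ms=3/4b
Σ=12b of 12 (175bpm 3/4) — PASS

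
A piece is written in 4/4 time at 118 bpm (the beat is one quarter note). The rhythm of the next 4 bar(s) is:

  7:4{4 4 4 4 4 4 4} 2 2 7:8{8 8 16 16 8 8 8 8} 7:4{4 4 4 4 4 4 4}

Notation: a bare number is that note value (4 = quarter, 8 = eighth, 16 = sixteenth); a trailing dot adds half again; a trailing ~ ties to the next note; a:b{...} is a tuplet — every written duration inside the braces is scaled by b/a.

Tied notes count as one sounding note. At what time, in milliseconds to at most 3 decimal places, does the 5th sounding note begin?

note 5 onset = 16/7b = 1162.228ms

1. 0.0ms @ 0 + 290.557ms (4/7)
2. 290.557ms @ 4/7 + 290.557ms (4/7)
3. 581.114ms @ 8/7 + 290.557ms (4/7)
4. 871.671ms @ 12/7 + 290.557ms (4/7)
5. 1162.228ms @ 16/7 + 290.557ms (4/7)
6. 1452.785ms @ 20/7 + 290.557ms (4/7)
7. 1743.341ms @ 24/7 + 290.557ms (4/7)
8. 2033.898ms @ 4 + 1016.949ms (2)
9. 3050.847ms @ 6 + 1016.949ms (2)
10. 4067.797ms @ 8 + 290.557ms (4/7)
11. 4358.354ms @ 60/7 + 290.557ms (4/7)
12. 4648.91ms @ 64/7 + 145.278ms (2/7)
13. 4794.189ms @ 66/7 + 145.278ms (2/7)
14. 4939.467ms @ 68/7 + 290.557ms (4/7)
15. 5230.024ms @ 72/7 + 290.557ms (4/7)
16. 5520.581ms @ 76/7 + 290.557ms (4/7)
17. 5811.138ms @ 80/7 + 290.557ms (4/7)
18. 6101.695ms @ 12 + 290.557ms (4/7)
19. 6392.252ms @ 88/7 + 290.557ms (4/7)
20. 6682.809ms @ 92/7 + 290.557ms (4/7)
21. 6973.366ms @ 96/7 + 290.557ms (4/7)
22. 7263.923ms @ 100/7 + 290.557ms (4/7)
23. 7554.479ms @ 104/7 + 290.557ms (4/7)
24. 7845.036ms @ 108/7 + 290.557ms (4/7)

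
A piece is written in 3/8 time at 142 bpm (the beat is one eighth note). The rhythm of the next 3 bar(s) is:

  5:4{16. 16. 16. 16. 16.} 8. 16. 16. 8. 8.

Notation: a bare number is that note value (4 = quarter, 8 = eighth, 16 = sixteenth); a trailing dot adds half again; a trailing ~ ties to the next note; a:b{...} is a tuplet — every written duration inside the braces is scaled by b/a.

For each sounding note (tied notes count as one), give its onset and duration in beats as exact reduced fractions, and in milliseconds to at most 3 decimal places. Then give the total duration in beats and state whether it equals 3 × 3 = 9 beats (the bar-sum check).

1) 0.0ms=0b +253.521ms=3/5b
2) 253.521ms=3/5b +253.521ms=3/5b
3) 507.042ms=6/5b +253.521ms=3/5b
4) 760.563ms=9/5b +253.521ms=3/5b
5) 1014.085ms=12/5b +253.521ms=3/5b
6) 1267.606ms=3b +633.803ms=3/2b
7) 1901.408ms=9/2b +316.901ms=3/4b
8) 2218.31ms=21/4b +316.901ms=3/4b
9) 2535.211ms=6b +633.803ms=3/2b
10) 3169.014ms=15/2b +633.803ms=3/2b
Σ=9b of 9 (142bpm 3/8) — PASS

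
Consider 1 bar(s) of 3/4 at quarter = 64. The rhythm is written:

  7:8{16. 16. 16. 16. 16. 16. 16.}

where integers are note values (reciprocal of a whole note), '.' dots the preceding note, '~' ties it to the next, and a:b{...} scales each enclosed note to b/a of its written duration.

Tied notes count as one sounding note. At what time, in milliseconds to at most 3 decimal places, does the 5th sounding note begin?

1. 0.0ms @ 0 + 401.786ms (3/7)
2. 401.786ms @ 3/7 + 401.786ms (3/7)
3. 803.571ms @ 6/7 + 401.786ms (3/7)
4. 1205.357ms @ 9/7 + 401.786ms (3/7)
5. 1607.143ms @ 12/7 + 401.786ms (3/7)
6. 2008.929ms @ 15/7 + 401.786ms (3/7)
7. 2410.714ms @ 18/7 + 401.786ms (3/7)

note 5 onset = 12/7b = 1607.143ms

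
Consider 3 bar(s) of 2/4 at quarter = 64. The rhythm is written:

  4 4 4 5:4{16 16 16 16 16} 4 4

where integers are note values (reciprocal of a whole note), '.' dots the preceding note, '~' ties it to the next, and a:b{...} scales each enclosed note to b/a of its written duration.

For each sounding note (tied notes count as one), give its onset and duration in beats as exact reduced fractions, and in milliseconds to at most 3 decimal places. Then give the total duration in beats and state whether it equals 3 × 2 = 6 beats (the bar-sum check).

1) 0.0ms=0b +937.5ms=1b
2) 937.5ms=1b +937.5ms=1b
3) 1875.0ms=2b +937.5ms=1b
4) 2812.5ms=3b +187.5ms=1/5b
5) 3000.0ms=16/5b +187.5ms=1/5b
6) 3187.5ms=17/5b +187.5ms=1/5b
7) 3375.0ms=18/5b +187.5ms=1/5b
8) 3562.5ms=19/5b +187.5ms=1/5b
9) 3750.0ms=4b +937.5ms=1b
10) 4687.5ms=5b +937.5ms=1b
Σ=6b of 6 (64bpm 2/4) — PASS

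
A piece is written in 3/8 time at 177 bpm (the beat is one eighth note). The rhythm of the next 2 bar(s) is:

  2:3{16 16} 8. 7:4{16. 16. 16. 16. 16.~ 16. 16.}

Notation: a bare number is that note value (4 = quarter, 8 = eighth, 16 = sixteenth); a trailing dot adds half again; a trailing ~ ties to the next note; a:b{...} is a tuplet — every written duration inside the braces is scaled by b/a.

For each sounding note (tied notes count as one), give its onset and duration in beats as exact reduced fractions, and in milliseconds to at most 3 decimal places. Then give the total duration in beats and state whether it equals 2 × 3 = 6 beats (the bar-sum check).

1) 0.0ms=0b +254.237ms=3/4b
2) 254.237ms=3/4b +254.237ms=3/4b
3) 508.475ms=3/2b +508.475ms=3/2b
4) 1016.949ms=3b +145.278ms=3/7b
5) 1162.228ms=24/7b +145.278ms=3/7b
6) 1307.506ms=27/7b +145.278ms=3/7b
7) 1452.785ms=30/7b +145.278ms=3/7b
8) 1598.063ms=33/7b +290.557ms=6/7b
9) 1888.62ms=39/7b +145.278ms=3/7b
Σ=6b of 6 (177bpm 3/8) — PASS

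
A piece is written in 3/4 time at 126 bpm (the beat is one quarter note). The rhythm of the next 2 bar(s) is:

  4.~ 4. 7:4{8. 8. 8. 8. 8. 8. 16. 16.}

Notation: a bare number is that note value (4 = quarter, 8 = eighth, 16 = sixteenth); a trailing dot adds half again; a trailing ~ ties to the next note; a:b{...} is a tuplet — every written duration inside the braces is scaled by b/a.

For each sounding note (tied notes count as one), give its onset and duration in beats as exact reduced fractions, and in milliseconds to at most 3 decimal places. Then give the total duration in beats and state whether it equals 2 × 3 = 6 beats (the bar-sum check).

1) 0.0ms=0b +1428.571ms=3b
2) 1428.571ms=3b +204.082ms=3/7b
3) 1632.653ms=24/7b +204.082ms=3/7b
4) 1836.735ms=27/7b +204.082ms=3/7b
5) 2040.816ms=30/7b +204.082ms=3/7b
6) 2244.898ms=33/7b +204.082ms=3/7b
7) 2448.98ms=36/7b +204.082ms=3/7b
8) 2653.061ms=39/7b +102.041ms=3/14b
9) 2755.102ms=81/14b +102.041ms=3/14b
Σ=6b of 6 (126bpm 3/4) — PASS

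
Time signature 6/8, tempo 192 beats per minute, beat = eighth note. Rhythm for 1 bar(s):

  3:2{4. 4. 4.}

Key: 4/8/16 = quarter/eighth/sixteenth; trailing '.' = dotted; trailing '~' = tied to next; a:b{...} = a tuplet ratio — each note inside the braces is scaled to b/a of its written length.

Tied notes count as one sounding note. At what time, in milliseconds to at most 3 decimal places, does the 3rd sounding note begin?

1. 0.0ms @ 0 + 625.0ms (2)
2. 625.0ms @ 2 + 625.0ms (2)
3. 1250.0ms @ 4 + 625.0ms (2)

note 3 onset = 4b = 1250.0ms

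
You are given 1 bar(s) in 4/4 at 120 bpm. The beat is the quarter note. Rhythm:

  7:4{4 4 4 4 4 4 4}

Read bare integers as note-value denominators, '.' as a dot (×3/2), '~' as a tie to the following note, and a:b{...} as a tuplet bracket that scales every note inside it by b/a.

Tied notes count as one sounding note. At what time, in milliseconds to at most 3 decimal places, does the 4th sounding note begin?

1. 0.0ms @ 0 + 285.714ms (4/7)
2. 285.714ms @ 4/7 + 285.714ms (4/7)
3. 571.429ms @ 8/7 + 285.714ms (4/7)
4. 857.143ms @ 12/7 + 285.714ms (4/7)
5. 1142.857ms @ 16/7 + 285.714ms (4/7)
6. 1428.571ms @ 20/7 + 285.714ms (4/7)
7. 1714.286ms @ 24/7 + 285.714ms (4/7)

note 4 onset = 12/7b = 857.143ms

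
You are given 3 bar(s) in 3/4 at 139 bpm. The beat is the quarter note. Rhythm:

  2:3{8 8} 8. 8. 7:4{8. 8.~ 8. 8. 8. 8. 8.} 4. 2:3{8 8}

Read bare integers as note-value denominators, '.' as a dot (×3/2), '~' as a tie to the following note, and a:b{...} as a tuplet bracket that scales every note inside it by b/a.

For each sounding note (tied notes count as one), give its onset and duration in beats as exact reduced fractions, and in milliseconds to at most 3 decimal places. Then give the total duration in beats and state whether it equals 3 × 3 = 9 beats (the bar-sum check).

1) 0.0ms=0b +323.741ms=3/4b
2) 323.741ms=3/4b +323.741ms=3/4b
3) 647.482ms=3/2b +323.741ms=3/4b
4) 971.223ms=9/4b +323.741ms=3/4b
5) 1294.964ms=3b +184.995ms=3/7b
6) 1479.959ms=24/7b +369.99ms=6/7b
7) 1849.949ms=30/7b +184.995ms=3/7b
8) 2034.943ms=33/7b +184.995ms=3/7b
9) 2219.938ms=36/7b +184.995ms=3/7b
10) 2404.933ms=39/7b +184.995ms=3/7b
11) 2589.928ms=6b +647.482ms=3/2b
12) 3237.41ms=15/2b +323.741ms=3/4b
13) 3561.151ms=33/4b +323.741ms=3/4b
Σ=9b of 9 (139bpm 3/4) — PASS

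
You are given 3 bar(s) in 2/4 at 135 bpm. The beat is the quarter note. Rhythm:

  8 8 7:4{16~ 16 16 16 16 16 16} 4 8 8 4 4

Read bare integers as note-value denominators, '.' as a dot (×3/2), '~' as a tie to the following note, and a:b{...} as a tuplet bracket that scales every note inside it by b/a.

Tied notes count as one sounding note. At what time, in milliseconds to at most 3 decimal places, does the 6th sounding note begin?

note 6 onset = 11/7b = 698.413ms

1. 0.0ms @ 0 + 222.222ms (1/2)
2. 222.222ms @ 1/2 + 222.222ms (1/2)
3. 444.444ms @ 1 + 126.984ms (2/7)
4. 571.429ms @ 9/7 + 63.492ms (1/7)
5. 634.921ms @ 10/7 + 63.492ms (1/7)
6. 698.413ms @ 11/7 + 63.492ms (1/7)
7. 761.905ms @ 12/7 + 63.492ms (1/7)
8. 825.397ms @ 13/7 + 63.492ms (1/7)
9. 888.889ms @ 2 + 444.444ms (1)
10. 1333.333ms @ 3 + 222.222ms (1/2)
11. 1555.556ms @ 7/2 + 222.222ms (1/2)
12. 1777.778ms @ 4 + 444.444ms (1)
13. 2222.222ms @ 5 + 444.444ms (1)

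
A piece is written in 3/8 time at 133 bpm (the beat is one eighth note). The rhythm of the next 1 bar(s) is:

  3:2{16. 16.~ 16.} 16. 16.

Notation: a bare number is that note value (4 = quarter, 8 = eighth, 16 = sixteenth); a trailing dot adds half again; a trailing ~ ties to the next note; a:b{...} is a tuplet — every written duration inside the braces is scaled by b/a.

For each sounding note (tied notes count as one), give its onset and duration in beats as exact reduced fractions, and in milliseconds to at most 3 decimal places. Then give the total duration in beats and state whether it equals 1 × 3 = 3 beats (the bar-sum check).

1) 0.0ms=0b +225.564ms=1/2b
2) 225.564ms=1/2b +451.128ms=1b
3) 676.692ms=3/2b +338.346ms=3/4b
4) 1015.038ms=9/4b +338.346ms=3/4b
Σ=3b of 3 (133bpm 3/8) — PASS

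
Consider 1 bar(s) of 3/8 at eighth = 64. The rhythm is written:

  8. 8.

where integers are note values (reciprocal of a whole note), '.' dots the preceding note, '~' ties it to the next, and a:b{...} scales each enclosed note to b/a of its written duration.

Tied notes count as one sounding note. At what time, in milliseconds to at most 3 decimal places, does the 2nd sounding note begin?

note 2 onset = 3/2b = 1406.25ms

1. 0.0ms @ 0 + 1406.25ms (3/2)
2. 1406.25ms @ 3/2 + 1406.25ms (3/2)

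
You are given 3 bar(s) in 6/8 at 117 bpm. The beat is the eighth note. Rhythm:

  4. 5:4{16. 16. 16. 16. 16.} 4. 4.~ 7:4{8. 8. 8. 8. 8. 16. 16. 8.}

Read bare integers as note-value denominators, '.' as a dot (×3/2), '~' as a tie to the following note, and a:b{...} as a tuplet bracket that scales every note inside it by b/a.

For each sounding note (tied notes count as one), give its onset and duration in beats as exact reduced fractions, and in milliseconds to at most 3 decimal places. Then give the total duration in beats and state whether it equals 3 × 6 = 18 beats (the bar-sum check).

1) 0.0ms=0b +1538.462ms=3b
2) 1538.462ms=3b +307.692ms=3/5b
3) 1846.154ms=18/5b +307.692ms=3/5b
4) 2153.846ms=21/5b +307.692ms=3/5b
5) 2461.538ms=24/5b +307.692ms=3/5b
6) 2769.231ms=27/5b +307.692ms=3/5b
7) 3076.923ms=6b +1538.462ms=3b
8) 4615.385ms=9b +1978.022ms=27/7b
9) 6593.407ms=90/7b +439.56ms=6/7b
10) 7032.967ms=96/7b +439.56ms=6/7b
11) 7472.527ms=102/7b +439.56ms=6/7b
12) 7912.088ms=108/7b +439.56ms=6/7b
13) 8351.648ms=114/7b +219.78ms=3/7b
14) 8571.429ms=117/7b +219.78ms=3/7b
15) 8791.209ms=120/7b +439.56ms=6/7b
Σ=18b of 18 (117bpm 6/8) — PASS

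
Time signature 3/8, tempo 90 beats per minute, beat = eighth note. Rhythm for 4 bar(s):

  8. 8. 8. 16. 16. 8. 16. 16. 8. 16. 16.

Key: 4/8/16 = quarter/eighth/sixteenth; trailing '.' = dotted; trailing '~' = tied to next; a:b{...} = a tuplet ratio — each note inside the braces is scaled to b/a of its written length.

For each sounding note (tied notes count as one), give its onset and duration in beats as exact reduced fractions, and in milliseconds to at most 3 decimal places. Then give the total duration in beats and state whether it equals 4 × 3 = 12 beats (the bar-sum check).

1) 0.0ms=0b +1000.0ms=3/2b
2) 1000.0ms=3/2b +1000.0ms=3/2b
3) 2000.0ms=3b +1000.0ms=3/2b
4) 3000.0ms=9/2b +500.0ms=3/4b
5) 3500.0ms=21/4b +500.0ms=3/4b
6) 4000.0ms=6b +1000.0ms=3/2b
7) 5000.0ms=15/2b +500.0ms=3/4b
8) 5500.0ms=33/4b +500.0ms=3/4b
9) 6000.0ms=9b +1000.0ms=3/2b
10) 7000.0ms=21/2b +500.0ms=3/4b
11) 7500.0ms=45/4b +500.0ms=3/4b
Σ=12b of 12 (90bpm 3/8) — PASS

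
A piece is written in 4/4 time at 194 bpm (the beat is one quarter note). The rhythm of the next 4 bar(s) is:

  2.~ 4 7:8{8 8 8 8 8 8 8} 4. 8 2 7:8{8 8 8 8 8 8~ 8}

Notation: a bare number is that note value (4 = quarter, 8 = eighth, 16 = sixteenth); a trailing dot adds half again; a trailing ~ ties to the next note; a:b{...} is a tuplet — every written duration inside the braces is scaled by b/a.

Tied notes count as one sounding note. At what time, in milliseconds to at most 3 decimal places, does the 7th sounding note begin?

note 7 onset = 48/7b = 2120.766ms

1. 0.0ms @ 0 + 1237.113ms (4)
2. 1237.113ms @ 4 + 176.73ms (4/7)
3. 1413.844ms @ 32/7 + 176.73ms (4/7)
4. 1590.574ms @ 36/7 + 176.73ms (4/7)
5. 1767.305ms @ 40/7 + 176.73ms (4/7)
6. 1944.035ms @ 44/7 + 176.73ms (4/7)
7. 2120.766ms @ 48/7 + 176.73ms (4/7)
8. 2297.496ms @ 52/7 + 176.73ms (4/7)
9. 2474.227ms @ 8 + 463.918ms (3/2)
10. 2938.144ms @ 19/2 + 154.639ms (1/2)
11. 3092.784ms @ 10 + 618.557ms (2)
12. 3711.34ms @ 12 + 176.73ms (4/7)
13. 3888.071ms @ 88/7 + 176.73ms (4/7)
14. 4064.801ms @ 92/7 + 176.73ms (4/7)
15. 4241.532ms @ 96/7 + 176.73ms (4/7)
16. 4418.262ms @ 100/7 + 176.73ms (4/7)
17. 4594.993ms @ 104/7 + 353.461ms (8/7)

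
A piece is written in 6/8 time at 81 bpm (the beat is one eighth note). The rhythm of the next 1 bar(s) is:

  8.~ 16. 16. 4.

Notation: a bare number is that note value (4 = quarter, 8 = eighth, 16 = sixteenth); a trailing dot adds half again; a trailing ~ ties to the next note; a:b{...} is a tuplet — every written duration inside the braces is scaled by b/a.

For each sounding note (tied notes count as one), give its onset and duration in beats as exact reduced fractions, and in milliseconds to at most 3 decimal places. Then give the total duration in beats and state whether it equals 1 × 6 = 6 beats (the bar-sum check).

1) 0.0ms=0b +1666.667ms=9/4b
2) 1666.667ms=9/4b +555.556ms=3/4b
3) 2222.222ms=3b +2222.222ms=3b
Σ=6b of 6 (81bpm 6/8) — PASS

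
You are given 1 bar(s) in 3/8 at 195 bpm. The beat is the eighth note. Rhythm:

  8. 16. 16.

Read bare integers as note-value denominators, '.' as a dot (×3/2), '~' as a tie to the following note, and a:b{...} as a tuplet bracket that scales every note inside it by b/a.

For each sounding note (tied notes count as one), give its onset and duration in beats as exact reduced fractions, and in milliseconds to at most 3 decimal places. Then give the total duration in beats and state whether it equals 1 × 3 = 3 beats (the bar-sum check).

1) 0.0ms=0b +461.538ms=3/2b
2) 461.538ms=3/2b +230.769ms=3/4b
3) 692.308ms=9/4b +230.769ms=3/4b
Σ=3b of 3 (195bpm 3/8) — PASS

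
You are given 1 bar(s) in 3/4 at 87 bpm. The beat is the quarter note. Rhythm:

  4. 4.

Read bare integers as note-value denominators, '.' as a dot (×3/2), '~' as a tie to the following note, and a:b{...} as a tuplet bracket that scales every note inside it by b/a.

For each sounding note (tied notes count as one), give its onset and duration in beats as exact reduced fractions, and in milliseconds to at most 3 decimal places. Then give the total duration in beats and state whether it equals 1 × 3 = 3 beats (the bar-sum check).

1) 0.0ms=0b +1034.483ms=3/2b
2) 1034.483ms=3/2b +1034.483ms=3/2b
Σ=3b of 3 (87bpm 3/4) — PASS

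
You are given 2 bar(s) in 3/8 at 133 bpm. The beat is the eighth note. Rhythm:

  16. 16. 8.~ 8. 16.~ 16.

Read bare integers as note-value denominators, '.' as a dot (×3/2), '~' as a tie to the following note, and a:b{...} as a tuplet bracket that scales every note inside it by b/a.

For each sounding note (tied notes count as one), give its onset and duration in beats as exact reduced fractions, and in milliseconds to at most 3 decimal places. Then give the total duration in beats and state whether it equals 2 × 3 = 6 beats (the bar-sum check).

1) 0.0ms=0b +338.346ms=3/4b
2) 338.346ms=3/4b +338.346ms=3/4b
3) 676.692ms=3/2b +1353.383ms=3b
4) 2030.075ms=9/2b +676.692ms=3/2b
Σ=6b of 6 (133bpm 3/8) — PASS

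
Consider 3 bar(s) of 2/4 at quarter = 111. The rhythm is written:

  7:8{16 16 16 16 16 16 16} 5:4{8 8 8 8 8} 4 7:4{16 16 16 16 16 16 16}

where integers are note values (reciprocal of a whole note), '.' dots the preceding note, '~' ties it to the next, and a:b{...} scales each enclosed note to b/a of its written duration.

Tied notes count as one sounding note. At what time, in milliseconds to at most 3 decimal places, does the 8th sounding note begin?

note 8 onset = 2b = 1081.081ms

1. 0.0ms @ 0 + 154.44ms (2/7)
2. 154.44ms @ 2/7 + 154.44ms (2/7)
3. 308.88ms @ 4/7 + 154.44ms (2/7)
4. 463.32ms @ 6/7 + 154.44ms (2/7)
5. 617.761ms @ 8/7 + 154.44ms (2/7)
6. 772.201ms @ 10/7 + 154.44ms (2/7)
7. 926.641ms @ 12/7 + 154.44ms (2/7)
8. 1081.081ms @ 2 + 216.216ms (2/5)
9. 1297.297ms @ 12/5 + 216.216ms (2/5)
10. 1513.514ms @ 14/5 + 216.216ms (2/5)
11. 1729.73ms @ 16/5 + 216.216ms (2/5)
12. 1945.946ms @ 18/5 + 216.216ms (2/5)
13. 2162.162ms @ 4 + 540.541ms (1)
14. 2702.703ms @ 5 + 77.22ms (1/7)
15. 2779.923ms @ 36/7 + 77.22ms (1/7)
16. 2857.143ms @ 37/7 + 77.22ms (1/7)
17. 2934.363ms @ 38/7 + 77.22ms (1/7)
18. 3011.583ms @ 39/7 + 77.22ms (1/7)
19. 3088.803ms @ 40/7 + 77.22ms (1/7)
20. 3166.023ms @ 41/7 + 77.22ms (1/7)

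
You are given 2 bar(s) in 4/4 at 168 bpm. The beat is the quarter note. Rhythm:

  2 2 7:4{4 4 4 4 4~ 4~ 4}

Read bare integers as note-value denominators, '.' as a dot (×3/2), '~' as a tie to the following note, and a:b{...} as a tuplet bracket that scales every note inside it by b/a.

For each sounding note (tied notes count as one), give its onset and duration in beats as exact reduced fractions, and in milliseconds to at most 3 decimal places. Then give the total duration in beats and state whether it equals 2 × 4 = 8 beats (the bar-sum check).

1) 0.0ms=0b +714.286ms=2b
2) 714.286ms=2b +714.286ms=2b
3) 1428.571ms=4b +204.082ms=4/7b
4) 1632.653ms=32/7b +204.082ms=4/7b
5) 1836.735ms=36/7b +204.082ms=4/7b
6) 2040.816ms=40/7b +204.082ms=4/7b
7) 2244.898ms=44/7b +612.245ms=12/7b
Σ=8b of 8 (168bpm 4/4) — PASS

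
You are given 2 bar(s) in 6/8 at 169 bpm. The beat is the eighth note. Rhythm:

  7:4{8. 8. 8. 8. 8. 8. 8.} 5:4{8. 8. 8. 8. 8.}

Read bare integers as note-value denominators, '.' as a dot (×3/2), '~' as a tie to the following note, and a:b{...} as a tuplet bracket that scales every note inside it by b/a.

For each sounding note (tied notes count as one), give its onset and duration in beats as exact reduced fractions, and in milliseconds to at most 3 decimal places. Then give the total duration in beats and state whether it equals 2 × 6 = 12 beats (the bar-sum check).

1) 0.0ms=0b +304.311ms=6/7b
2) 304.311ms=6/7b +304.311ms=6/7b
3) 608.622ms=12/7b +304.311ms=6/7b
4) 912.933ms=18/7b +304.311ms=6/7b
5) 1217.244ms=24/7b +304.311ms=6/7b
6) 1521.555ms=30/7b +304.311ms=6/7b
7) 1825.866ms=36/7b +304.311ms=6/7b
8) 2130.178ms=6b +426.036ms=6/5b
9) 2556.213ms=36/5b +426.036ms=6/5b
10) 2982.249ms=42/5b +426.036ms=6/5b
11) 3408.284ms=48/5b +426.036ms=6/5b
12) 3834.32ms=54/5b +426.036ms=6/5b
Σ=12b of 12 (169bpm 6/8) — PASS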